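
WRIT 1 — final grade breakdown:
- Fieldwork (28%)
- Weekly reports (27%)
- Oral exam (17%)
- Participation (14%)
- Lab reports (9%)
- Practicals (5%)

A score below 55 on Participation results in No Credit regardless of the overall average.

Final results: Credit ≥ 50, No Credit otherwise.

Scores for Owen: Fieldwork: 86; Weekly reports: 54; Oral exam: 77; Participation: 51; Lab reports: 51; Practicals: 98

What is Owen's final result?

Participation score 51 < 55: minimum not met.
Weighted total:
  Fieldwork 86 × 0.28 = 24.08
  Weekly reports 54 × 0.27 = 14.58
  Oral exam 77 × 0.17 = 13.09
  Participation 51 × 0.14 = 7.14
  Lab reports 51 × 0.09 = 4.59
  Practicals 98 × 0.05 = 4.9
Sum = 68.38
Because the Participation minimum was not met, the result is No Credit.

No Credit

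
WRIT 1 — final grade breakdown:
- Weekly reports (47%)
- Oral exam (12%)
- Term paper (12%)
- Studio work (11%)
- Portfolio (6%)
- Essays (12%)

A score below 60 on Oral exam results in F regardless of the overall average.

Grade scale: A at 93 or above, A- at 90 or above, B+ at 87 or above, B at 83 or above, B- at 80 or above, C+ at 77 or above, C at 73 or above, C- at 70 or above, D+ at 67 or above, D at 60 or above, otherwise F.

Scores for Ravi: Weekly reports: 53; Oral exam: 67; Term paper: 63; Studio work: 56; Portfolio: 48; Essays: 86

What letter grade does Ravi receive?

Oral exam score 67 ≥ 60: minimum met.
Weighted total:
  Weekly reports 53 × 0.47 = 24.91
  Oral exam 67 × 0.12 = 8.04
  Term paper 63 × 0.12 = 7.56
  Studio work 56 × 0.11 = 6.16
  Portfolio 48 × 0.06 = 2.88
  Essays 86 × 0.12 = 10.32
Sum = 59.87
59.87 < 60 → F

F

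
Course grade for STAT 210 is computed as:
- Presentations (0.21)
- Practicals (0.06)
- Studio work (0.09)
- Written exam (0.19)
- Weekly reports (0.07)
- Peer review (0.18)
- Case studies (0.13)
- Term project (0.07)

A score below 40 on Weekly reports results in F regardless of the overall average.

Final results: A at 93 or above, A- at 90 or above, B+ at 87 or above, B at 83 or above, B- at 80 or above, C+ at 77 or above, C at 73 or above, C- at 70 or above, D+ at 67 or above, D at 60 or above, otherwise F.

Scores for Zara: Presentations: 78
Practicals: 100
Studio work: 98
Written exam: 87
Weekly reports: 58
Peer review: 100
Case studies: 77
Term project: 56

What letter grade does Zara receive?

B

Weekly reports score 58 ≥ 40: minimum met.
Weighted total:
  Presentations 78 × 0.21 = 16.38
  Practicals 100 × 0.06 = 6
  Studio work 98 × 0.09 = 8.82
  Written exam 87 × 0.19 = 16.53
  Weekly reports 58 × 0.07 = 4.06
  Peer review 100 × 0.18 = 18
  Case studies 77 × 0.13 = 10.01
  Term project 56 × 0.07 = 3.92
Sum = 83.72
83.72 is ≥ 83 and < 87 → B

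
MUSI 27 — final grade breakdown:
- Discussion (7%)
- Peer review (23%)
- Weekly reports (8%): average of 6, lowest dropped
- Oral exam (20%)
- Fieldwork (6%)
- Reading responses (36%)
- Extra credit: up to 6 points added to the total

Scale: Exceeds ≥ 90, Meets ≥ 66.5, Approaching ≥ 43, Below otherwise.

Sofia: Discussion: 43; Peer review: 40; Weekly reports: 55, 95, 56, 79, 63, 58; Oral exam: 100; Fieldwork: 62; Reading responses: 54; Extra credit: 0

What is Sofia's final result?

Approaching

Weekly reports: drop 55 → average of remaining 5 = 351/5 = 70.2
Weighted total:
  Discussion 43 × 0.07 = 3.01
  Peer review 40 × 0.23 = 9.2
  Weekly reports 70.2 × 0.08 = 5.616
  Oral exam 100 × 0.2 = 20
  Fieldwork 62 × 0.06 = 3.72
  Reading responses 54 × 0.36 = 19.44
Sum = 60.986
Extra credit: 60.986 + 0 = 60.986
60.986 is ≥ 43 and < 66.5 → Approaching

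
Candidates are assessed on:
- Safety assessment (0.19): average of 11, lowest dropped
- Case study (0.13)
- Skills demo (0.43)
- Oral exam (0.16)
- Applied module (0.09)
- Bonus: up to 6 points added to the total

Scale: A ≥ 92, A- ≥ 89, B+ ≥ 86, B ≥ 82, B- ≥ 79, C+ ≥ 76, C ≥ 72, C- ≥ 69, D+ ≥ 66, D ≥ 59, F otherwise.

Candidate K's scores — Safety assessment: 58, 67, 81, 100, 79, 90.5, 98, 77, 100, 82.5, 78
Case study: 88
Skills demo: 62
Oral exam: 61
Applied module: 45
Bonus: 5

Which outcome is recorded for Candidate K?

C

Safety assessment: drop 58 → average of remaining 10 = 853/10 = 85.3
Weighted total:
  Safety assessment 85.3 × 0.19 = 16.207
  Case study 88 × 0.13 = 11.44
  Skills demo 62 × 0.43 = 26.66
  Oral exam 61 × 0.16 = 9.76
  Applied module 45 × 0.09 = 4.05
Sum = 68.117
Bonus: 68.117 + 5 = 73.117
73.117 is ≥ 72 and < 76 → C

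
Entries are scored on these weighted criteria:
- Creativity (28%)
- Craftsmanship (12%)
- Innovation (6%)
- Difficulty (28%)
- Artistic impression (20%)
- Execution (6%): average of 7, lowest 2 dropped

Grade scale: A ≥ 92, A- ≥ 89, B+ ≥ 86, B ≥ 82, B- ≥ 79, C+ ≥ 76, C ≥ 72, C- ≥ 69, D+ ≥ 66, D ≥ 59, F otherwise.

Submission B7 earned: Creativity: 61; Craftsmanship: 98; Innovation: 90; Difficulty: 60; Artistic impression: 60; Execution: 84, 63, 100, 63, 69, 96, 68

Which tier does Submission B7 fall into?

Execution: drop 63, 63 → average of remaining 5 = 417/5 = 83.4
Weighted total:
  Creativity 61 × 0.28 = 17.08
  Craftsmanship 98 × 0.12 = 11.76
  Innovation 90 × 0.06 = 5.4
  Difficulty 60 × 0.28 = 16.8
  Artistic impression 60 × 0.2 = 12
  Execution 83.4 × 0.06 = 5.004
Sum = 68.044
68.044 is ≥ 66 and < 69 → D+

D+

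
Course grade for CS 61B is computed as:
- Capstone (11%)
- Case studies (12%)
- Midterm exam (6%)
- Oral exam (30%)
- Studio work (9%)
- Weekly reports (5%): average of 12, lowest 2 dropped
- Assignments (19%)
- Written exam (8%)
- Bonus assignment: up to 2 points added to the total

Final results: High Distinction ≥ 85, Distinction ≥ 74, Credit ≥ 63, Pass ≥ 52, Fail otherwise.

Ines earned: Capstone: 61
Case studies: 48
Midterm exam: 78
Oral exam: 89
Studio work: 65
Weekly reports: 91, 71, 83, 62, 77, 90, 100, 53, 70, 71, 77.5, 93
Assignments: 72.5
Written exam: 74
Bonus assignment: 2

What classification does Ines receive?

Distinction

Weekly reports: drop 53, 62 → average of remaining 10 = 823.5/10 = 82.35
Weighted total:
  Capstone 61 × 0.11 = 6.71
  Case studies 48 × 0.12 = 5.76
  Midterm exam 78 × 0.06 = 4.68
  Oral exam 89 × 0.3 = 26.7
  Studio work 65 × 0.09 = 5.85
  Weekly reports 82.35 × 0.05 = 4.1175
  Assignments 72.5 × 0.19 = 13.775
  Written exam 74 × 0.08 = 5.92
Sum = 73.5125
Bonus assignment: 73.5125 + 2 = 75.5125
75.5125 is ≥ 74 and < 85 → Distinction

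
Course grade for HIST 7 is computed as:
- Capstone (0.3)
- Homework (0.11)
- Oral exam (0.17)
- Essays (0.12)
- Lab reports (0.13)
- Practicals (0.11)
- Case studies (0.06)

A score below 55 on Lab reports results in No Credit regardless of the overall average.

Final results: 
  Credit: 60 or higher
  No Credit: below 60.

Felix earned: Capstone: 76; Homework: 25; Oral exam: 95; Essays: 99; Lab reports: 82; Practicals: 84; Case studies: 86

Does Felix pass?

Credit

Lab reports score 82 ≥ 55: minimum met.
Weighted total:
  Capstone 76 × 0.3 = 22.8
  Homework 25 × 0.11 = 2.75
  Oral exam 95 × 0.17 = 16.15
  Essays 99 × 0.12 = 11.88
  Lab reports 82 × 0.13 = 10.66
  Practicals 84 × 0.11 = 9.24
  Case studies 86 × 0.06 = 5.16
Sum = 78.64
78.64 ≥ 60 → Credit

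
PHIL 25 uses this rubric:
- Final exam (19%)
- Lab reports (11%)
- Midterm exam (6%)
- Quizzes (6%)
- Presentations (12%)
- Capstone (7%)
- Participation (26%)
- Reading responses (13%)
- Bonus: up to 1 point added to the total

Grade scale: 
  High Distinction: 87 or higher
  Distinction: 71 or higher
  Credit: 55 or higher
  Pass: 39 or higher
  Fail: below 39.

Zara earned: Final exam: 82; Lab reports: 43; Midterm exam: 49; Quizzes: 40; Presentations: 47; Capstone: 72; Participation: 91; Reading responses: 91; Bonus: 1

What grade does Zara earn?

Weighted total:
  Final exam 82 × 0.19 = 15.58
  Lab reports 43 × 0.11 = 4.73
  Midterm exam 49 × 0.06 = 2.94
  Quizzes 40 × 0.06 = 2.4
  Presentations 47 × 0.12 = 5.64
  Capstone 72 × 0.07 = 5.04
  Participation 91 × 0.26 = 23.66
  Reading responses 91 × 0.13 = 11.83
Sum = 71.82
Bonus: 71.82 + 1 = 72.82
72.82 is ≥ 71 and < 87 → Distinction

Distinction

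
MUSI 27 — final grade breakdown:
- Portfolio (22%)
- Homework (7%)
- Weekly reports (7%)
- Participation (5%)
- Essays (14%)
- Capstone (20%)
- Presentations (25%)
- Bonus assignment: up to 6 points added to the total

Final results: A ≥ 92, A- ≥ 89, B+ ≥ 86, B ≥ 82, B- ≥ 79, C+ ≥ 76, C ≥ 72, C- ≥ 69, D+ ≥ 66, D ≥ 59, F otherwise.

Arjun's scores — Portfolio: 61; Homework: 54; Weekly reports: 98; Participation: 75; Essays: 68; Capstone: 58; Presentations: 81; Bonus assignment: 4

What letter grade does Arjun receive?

C

Weighted total:
  Portfolio 61 × 0.22 = 13.42
  Homework 54 × 0.07 = 3.78
  Weekly reports 98 × 0.07 = 6.86
  Participation 75 × 0.05 = 3.75
  Essays 68 × 0.14 = 9.52
  Capstone 58 × 0.2 = 11.6
  Presentations 81 × 0.25 = 20.25
Sum = 69.18
Bonus assignment: 69.18 + 4 = 73.18
73.18 is ≥ 72 and < 76 → C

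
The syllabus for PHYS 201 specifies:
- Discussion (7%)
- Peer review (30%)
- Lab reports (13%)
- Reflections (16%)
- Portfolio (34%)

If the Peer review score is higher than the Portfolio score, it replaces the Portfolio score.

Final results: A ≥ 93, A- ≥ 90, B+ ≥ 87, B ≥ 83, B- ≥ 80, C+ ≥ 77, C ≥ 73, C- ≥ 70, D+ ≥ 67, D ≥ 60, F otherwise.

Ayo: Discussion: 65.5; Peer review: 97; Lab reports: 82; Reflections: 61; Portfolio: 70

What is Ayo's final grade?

B+

Peer review (97) > Portfolio (70), so Portfolio counts as 97.
Weighted total:
  Discussion 65.5 × 0.07 = 4.585
  Peer review 97 × 0.3 = 29.1
  Lab reports 82 × 0.13 = 10.66
  Reflections 61 × 0.16 = 9.76
  Portfolio 97 × 0.34 = 32.98
Sum = 87.085
87.085 is ≥ 87 and < 90 → B+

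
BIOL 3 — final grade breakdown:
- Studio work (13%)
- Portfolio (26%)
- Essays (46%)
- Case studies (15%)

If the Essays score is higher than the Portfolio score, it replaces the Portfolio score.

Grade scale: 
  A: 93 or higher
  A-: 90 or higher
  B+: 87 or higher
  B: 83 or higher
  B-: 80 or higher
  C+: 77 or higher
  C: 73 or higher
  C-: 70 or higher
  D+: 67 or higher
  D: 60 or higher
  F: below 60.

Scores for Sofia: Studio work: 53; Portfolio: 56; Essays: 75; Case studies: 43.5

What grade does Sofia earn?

D+

Essays (75) > Portfolio (56), so Portfolio counts as 75.
Weighted total:
  Studio work 53 × 0.13 = 6.89
  Portfolio 75 × 0.26 = 19.5
  Essays 75 × 0.46 = 34.5
  Case studies 43.5 × 0.15 = 6.525
Sum = 67.415
67.415 is ≥ 67 and < 70 → D+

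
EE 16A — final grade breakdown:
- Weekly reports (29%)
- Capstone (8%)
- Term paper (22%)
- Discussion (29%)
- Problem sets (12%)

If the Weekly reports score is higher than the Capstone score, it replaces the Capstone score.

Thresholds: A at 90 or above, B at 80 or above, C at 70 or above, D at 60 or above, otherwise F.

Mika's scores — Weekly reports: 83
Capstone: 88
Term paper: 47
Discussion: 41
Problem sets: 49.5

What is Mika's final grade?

Weekly reports (83) ≤ Capstone (88), so Capstone stays at 88.
Weighted total:
  Weekly reports 83 × 0.29 = 24.07
  Capstone 88 × 0.08 = 7.04
  Term paper 47 × 0.22 = 10.34
  Discussion 41 × 0.29 = 11.89
  Problem sets 49.5 × 0.12 = 5.94
Sum = 59.28
59.28 < 60 → F

F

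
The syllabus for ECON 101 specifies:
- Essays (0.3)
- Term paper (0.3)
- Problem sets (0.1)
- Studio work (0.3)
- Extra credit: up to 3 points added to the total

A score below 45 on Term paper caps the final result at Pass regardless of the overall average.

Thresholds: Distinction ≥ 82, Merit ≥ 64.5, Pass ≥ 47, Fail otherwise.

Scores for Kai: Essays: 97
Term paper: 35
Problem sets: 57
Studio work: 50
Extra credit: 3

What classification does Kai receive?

Term paper score 35 < 45: minimum not met.
Weighted total:
  Essays 97 × 0.3 = 29.1
  Term paper 35 × 0.3 = 10.5
  Problem sets 57 × 0.1 = 5.7
  Studio work 50 × 0.3 = 15
Sum = 60.3
Extra credit: 60.3 + 3 = 63.3
63.3 would be Pass; cap at Pass applies → Pass.

Pass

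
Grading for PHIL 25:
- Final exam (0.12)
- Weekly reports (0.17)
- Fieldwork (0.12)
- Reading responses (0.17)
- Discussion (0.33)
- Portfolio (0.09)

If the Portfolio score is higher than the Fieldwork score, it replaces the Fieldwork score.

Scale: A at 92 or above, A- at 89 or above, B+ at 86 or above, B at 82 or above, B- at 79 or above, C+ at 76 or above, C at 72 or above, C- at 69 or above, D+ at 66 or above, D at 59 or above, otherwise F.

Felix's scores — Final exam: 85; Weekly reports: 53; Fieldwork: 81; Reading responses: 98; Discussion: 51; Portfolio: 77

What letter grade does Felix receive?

Portfolio (77) ≤ Fieldwork (81), so Fieldwork stays at 81.
Weighted total:
  Final exam 85 × 0.12 = 10.2
  Weekly reports 53 × 0.17 = 9.01
  Fieldwork 81 × 0.12 = 9.72
  Reading responses 98 × 0.17 = 16.66
  Discussion 51 × 0.33 = 16.83
  Portfolio 77 × 0.09 = 6.93
Sum = 69.35
69.35 is ≥ 69 and < 72 → C-

C-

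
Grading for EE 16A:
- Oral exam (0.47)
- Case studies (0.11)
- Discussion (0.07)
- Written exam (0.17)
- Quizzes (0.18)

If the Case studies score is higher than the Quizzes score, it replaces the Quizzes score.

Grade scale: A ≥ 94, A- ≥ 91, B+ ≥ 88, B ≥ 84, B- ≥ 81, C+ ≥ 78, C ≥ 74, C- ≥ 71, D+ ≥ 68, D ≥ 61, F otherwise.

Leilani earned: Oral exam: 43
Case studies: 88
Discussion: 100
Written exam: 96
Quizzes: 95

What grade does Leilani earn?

D+

Case studies (88) ≤ Quizzes (95), so Quizzes stays at 95.
Weighted total:
  Oral exam 43 × 0.47 = 20.21
  Case studies 88 × 0.11 = 9.68
  Discussion 100 × 0.07 = 7
  Written exam 96 × 0.17 = 16.32
  Quizzes 95 × 0.18 = 17.1
Sum = 70.31
70.31 is ≥ 68 and < 71 → D+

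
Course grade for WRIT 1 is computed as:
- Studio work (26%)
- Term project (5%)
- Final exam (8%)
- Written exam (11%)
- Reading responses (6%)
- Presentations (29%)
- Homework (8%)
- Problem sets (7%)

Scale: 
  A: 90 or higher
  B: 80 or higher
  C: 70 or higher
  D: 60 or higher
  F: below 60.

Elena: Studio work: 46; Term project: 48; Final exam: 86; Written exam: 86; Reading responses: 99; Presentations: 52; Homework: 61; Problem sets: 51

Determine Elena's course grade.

D

Weighted total:
  Studio work 46 × 0.26 = 11.96
  Term project 48 × 0.05 = 2.4
  Final exam 86 × 0.08 = 6.88
  Written exam 86 × 0.11 = 9.46
  Reading responses 99 × 0.06 = 5.94
  Presentations 52 × 0.29 = 15.08
  Homework 61 × 0.08 = 4.88
  Problem sets 51 × 0.07 = 3.57
Sum = 60.17
60.17 is ≥ 60 and < 70 → D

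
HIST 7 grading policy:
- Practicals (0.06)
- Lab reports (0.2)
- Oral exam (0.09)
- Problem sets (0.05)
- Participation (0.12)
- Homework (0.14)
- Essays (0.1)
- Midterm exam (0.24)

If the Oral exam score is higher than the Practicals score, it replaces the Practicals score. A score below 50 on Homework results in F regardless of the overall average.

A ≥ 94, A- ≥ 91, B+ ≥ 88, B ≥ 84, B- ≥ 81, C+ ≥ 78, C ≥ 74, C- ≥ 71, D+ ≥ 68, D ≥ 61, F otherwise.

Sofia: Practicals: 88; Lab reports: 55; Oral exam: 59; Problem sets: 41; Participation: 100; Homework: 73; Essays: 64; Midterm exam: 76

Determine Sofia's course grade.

Oral exam (59) ≤ Practicals (88), so Practicals stays at 88.
Homework score 73 ≥ 50: minimum met.
Weighted total:
  Practicals 88 × 0.06 = 5.28
  Lab reports 55 × 0.2 = 11
  Oral exam 59 × 0.09 = 5.31
  Problem sets 41 × 0.05 = 2.05
  Participation 100 × 0.12 = 12
  Homework 73 × 0.14 = 10.22
  Essays 64 × 0.1 = 6.4
  Midterm exam 76 × 0.24 = 18.24
Sum = 70.5
70.5 is ≥ 68 and < 71 → D+

D+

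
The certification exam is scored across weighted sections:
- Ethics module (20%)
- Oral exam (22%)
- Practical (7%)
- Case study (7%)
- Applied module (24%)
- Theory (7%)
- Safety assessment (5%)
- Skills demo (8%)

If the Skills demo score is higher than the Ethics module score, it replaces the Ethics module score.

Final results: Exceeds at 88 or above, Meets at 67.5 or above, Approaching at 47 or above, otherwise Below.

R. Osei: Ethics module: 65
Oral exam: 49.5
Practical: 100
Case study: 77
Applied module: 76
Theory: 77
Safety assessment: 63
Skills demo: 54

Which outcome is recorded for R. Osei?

Approaching

Skills demo (54) ≤ Ethics module (65), so Ethics module stays at 65.
Weighted total:
  Ethics module 65 × 0.2 = 13
  Oral exam 49.5 × 0.22 = 10.89
  Practical 100 × 0.07 = 7
  Case study 77 × 0.07 = 5.39
  Applied module 76 × 0.24 = 18.24
  Theory 77 × 0.07 = 5.39
  Safety assessment 63 × 0.05 = 3.15
  Skills demo 54 × 0.08 = 4.32
Sum = 67.38
67.38 is ≥ 47 and < 67.5 → Approaching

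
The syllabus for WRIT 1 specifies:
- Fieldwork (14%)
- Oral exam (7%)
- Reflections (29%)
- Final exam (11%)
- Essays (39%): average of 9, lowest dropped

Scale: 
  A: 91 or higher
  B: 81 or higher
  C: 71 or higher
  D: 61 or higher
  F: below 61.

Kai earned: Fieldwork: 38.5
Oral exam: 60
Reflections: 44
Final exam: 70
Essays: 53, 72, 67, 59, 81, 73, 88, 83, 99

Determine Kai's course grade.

Essays: drop 53 → average of remaining 8 = 622/8 = 77.75
Weighted total:
  Fieldwork 38.5 × 0.14 = 5.39
  Oral exam 60 × 0.07 = 4.2
  Reflections 44 × 0.29 = 12.76
  Final exam 70 × 0.11 = 7.7
  Essays 77.75 × 0.39 = 30.3225
Sum = 60.3725
60.3725 < 61 → F

F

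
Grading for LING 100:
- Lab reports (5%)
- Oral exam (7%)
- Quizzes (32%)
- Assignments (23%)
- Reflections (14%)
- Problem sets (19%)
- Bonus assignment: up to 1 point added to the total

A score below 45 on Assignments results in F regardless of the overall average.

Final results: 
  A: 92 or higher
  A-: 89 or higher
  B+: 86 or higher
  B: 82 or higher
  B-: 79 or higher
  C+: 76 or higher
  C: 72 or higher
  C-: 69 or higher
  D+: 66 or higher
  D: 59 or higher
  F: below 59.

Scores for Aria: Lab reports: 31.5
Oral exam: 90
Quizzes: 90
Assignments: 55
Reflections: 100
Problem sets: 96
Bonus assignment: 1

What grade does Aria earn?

Assignments score 55 ≥ 45: minimum met.
Weighted total:
  Lab reports 31.5 × 0.05 = 1.575
  Oral exam 90 × 0.07 = 6.3
  Quizzes 90 × 0.32 = 28.8
  Assignments 55 × 0.23 = 12.65
  Reflections 100 × 0.14 = 14
  Problem sets 96 × 0.19 = 18.24
Sum = 81.565
Bonus assignment: 81.565 + 1 = 82.565
82.565 is ≥ 82 and < 86 → B

B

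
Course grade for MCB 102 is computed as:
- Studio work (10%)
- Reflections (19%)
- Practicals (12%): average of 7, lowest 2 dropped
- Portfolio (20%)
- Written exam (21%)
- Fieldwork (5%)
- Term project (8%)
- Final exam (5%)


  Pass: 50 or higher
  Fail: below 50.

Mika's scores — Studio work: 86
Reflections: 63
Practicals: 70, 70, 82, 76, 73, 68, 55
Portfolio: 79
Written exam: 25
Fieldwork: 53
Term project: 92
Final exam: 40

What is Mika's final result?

Practicals: drop 55, 68 → average of remaining 5 = 371/5 = 74.2
Weighted total:
  Studio work 86 × 0.1 = 8.6
  Reflections 63 × 0.19 = 11.97
  Practicals 74.2 × 0.12 = 8.904
  Portfolio 79 × 0.2 = 15.8
  Written exam 25 × 0.21 = 5.25
  Fieldwork 53 × 0.05 = 2.65
  Term project 92 × 0.08 = 7.36
  Final exam 40 × 0.05 = 2
Sum = 62.534
62.534 ≥ 50 → Pass

Pass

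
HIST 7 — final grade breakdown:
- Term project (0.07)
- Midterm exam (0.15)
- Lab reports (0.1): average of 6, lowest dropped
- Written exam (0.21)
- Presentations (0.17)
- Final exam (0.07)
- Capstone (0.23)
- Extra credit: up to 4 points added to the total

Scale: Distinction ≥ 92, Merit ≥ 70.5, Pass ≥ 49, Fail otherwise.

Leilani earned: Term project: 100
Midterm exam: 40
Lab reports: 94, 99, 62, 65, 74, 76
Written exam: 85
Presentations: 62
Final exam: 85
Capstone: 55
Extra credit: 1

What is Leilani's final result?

Lab reports: drop 62 → average of remaining 5 = 408/5 = 81.6
Weighted total:
  Term project 100 × 0.07 = 7
  Midterm exam 40 × 0.15 = 6
  Lab reports 81.6 × 0.1 = 8.16
  Written exam 85 × 0.21 = 17.85
  Presentations 62 × 0.17 = 10.54
  Final exam 85 × 0.07 = 5.95
  Capstone 55 × 0.23 = 12.65
Sum = 68.15
Extra credit: 68.15 + 1 = 69.15
69.15 is ≥ 49 and < 70.5 → Pass

Pass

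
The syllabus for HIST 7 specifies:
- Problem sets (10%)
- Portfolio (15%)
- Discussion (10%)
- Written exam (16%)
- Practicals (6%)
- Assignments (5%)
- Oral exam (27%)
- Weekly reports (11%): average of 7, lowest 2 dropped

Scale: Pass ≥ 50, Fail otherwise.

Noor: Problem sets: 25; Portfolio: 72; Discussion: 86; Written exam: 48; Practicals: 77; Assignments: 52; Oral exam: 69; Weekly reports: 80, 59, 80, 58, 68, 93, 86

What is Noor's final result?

Pass

Weekly reports: drop 58, 59 → average of remaining 5 = 407/5 = 81.4
Weighted total:
  Problem sets 25 × 0.1 = 2.5
  Portfolio 72 × 0.15 = 10.8
  Discussion 86 × 0.1 = 8.6
  Written exam 48 × 0.16 = 7.68
  Practicals 77 × 0.06 = 4.62
  Assignments 52 × 0.05 = 2.6
  Oral exam 69 × 0.27 = 18.63
  Weekly reports 81.4 × 0.11 = 8.954
Sum = 64.384
64.384 ≥ 50 → Pass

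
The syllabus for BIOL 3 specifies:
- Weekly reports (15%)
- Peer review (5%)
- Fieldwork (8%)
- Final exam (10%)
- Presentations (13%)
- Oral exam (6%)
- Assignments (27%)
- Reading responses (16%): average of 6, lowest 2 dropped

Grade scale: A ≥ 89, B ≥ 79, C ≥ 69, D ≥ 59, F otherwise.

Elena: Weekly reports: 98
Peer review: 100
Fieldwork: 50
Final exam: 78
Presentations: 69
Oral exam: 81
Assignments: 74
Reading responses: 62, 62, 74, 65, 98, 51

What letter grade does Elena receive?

C

Reading responses: drop 51, 62 → average of remaining 4 = 299/4 = 74.75
Weighted total:
  Weekly reports 98 × 0.15 = 14.7
  Peer review 100 × 0.05 = 5
  Fieldwork 50 × 0.08 = 4
  Final exam 78 × 0.1 = 7.8
  Presentations 69 × 0.13 = 8.97
  Oral exam 81 × 0.06 = 4.86
  Assignments 74 × 0.27 = 19.98
  Reading responses 74.75 × 0.16 = 11.96
Sum = 77.27
77.27 is ≥ 69 and < 79 → C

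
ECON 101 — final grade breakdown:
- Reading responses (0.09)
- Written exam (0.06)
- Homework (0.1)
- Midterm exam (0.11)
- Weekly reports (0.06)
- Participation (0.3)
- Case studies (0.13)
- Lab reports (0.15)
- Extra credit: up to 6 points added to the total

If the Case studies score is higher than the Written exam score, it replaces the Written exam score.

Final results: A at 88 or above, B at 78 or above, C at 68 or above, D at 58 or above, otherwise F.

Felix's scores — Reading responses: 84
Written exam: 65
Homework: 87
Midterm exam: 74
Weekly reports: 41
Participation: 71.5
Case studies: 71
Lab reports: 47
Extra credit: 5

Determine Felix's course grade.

C

Case studies (71) > Written exam (65), so Written exam counts as 71.
Weighted total:
  Reading responses 84 × 0.09 = 7.56
  Written exam 71 × 0.06 = 4.26
  Homework 87 × 0.1 = 8.7
  Midterm exam 74 × 0.11 = 8.14
  Weekly reports 41 × 0.06 = 2.46
  Participation 71.5 × 0.3 = 21.45
  Case studies 71 × 0.13 = 9.23
  Lab reports 47 × 0.15 = 7.05
Sum = 68.85
Extra credit: 68.85 + 5 = 73.85
73.85 is ≥ 68 and < 78 → C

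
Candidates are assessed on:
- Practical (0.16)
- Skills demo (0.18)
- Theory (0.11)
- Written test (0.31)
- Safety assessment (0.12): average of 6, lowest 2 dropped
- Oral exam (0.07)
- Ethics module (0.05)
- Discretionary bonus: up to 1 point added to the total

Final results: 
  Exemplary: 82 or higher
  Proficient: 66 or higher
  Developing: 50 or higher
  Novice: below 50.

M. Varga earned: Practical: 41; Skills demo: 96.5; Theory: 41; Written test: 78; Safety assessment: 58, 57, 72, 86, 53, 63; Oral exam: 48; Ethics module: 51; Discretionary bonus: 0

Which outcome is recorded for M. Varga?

Safety assessment: drop 53, 57 → average of remaining 4 = 279/4 = 69.75
Weighted total:
  Practical 41 × 0.16 = 6.56
  Skills demo 96.5 × 0.18 = 17.37
  Theory 41 × 0.11 = 4.51
  Written test 78 × 0.31 = 24.18
  Safety assessment 69.75 × 0.12 = 8.37
  Oral exam 48 × 0.07 = 3.36
  Ethics module 51 × 0.05 = 2.55
Sum = 66.9
Discretionary bonus: 66.9 + 0 = 66.9
66.9 is ≥ 66 and < 82 → Proficient

Proficient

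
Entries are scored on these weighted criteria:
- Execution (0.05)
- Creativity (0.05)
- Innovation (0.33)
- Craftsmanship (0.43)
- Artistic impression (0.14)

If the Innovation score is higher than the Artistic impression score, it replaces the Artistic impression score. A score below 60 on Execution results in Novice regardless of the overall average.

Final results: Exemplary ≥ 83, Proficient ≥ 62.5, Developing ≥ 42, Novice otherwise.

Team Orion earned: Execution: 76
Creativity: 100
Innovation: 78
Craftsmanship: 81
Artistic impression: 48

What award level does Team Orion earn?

Innovation (78) > Artistic impression (48), so Artistic impression counts as 78.
Execution score 76 ≥ 60: minimum met.
Weighted total:
  Execution 76 × 0.05 = 3.8
  Creativity 100 × 0.05 = 5
  Innovation 78 × 0.33 = 25.74
  Craftsmanship 81 × 0.43 = 34.83
  Artistic impression 78 × 0.14 = 10.92
Sum = 80.29
80.29 is ≥ 62.5 and < 83 → Proficient

Proficient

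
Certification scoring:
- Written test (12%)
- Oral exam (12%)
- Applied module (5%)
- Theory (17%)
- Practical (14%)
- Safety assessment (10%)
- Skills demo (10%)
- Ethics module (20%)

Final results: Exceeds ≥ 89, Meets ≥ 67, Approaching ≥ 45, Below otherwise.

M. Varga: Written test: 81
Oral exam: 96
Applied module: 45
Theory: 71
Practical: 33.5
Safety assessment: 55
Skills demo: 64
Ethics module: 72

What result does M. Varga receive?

Weighted total:
  Written test 81 × 0.12 = 9.72
  Oral exam 96 × 0.12 = 11.52
  Applied module 45 × 0.05 = 2.25
  Theory 71 × 0.17 = 12.07
  Practical 33.5 × 0.14 = 4.69
  Safety assessment 55 × 0.1 = 5.5
  Skills demo 64 × 0.1 = 6.4
  Ethics module 72 × 0.2 = 14.4
Sum = 66.55
66.55 is ≥ 45 and < 67 → Approaching

Approaching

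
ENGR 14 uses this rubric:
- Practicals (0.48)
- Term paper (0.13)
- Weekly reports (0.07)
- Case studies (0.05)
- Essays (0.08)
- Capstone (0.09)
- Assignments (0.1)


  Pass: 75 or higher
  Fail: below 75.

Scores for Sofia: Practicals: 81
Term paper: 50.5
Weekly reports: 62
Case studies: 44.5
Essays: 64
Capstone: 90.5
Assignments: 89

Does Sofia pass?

Weighted total:
  Practicals 81 × 0.48 = 38.88
  Term paper 50.5 × 0.13 = 6.565
  Weekly reports 62 × 0.07 = 4.34
  Case studies 44.5 × 0.05 = 2.225
  Essays 64 × 0.08 = 5.12
  Capstone 90.5 × 0.09 = 8.145
  Assignments 89 × 0.1 = 8.9
Sum = 74.175
74.175 < 75 → Fail

Fail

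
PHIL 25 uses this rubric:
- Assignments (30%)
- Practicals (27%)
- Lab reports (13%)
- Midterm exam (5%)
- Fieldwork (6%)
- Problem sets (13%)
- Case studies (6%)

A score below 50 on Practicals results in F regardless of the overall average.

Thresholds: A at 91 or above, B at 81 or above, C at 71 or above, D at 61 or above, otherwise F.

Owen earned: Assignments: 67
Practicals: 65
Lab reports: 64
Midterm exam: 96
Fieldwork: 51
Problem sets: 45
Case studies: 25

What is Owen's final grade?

Practicals score 65 ≥ 50: minimum met.
Weighted total:
  Assignments 67 × 0.3 = 20.1
  Practicals 65 × 0.27 = 17.55
  Lab reports 64 × 0.13 = 8.32
  Midterm exam 96 × 0.05 = 4.8
  Fieldwork 51 × 0.06 = 3.06
  Problem sets 45 × 0.13 = 5.85
  Case studies 25 × 0.06 = 1.5
Sum = 61.18
61.18 is ≥ 61 and < 71 → D

D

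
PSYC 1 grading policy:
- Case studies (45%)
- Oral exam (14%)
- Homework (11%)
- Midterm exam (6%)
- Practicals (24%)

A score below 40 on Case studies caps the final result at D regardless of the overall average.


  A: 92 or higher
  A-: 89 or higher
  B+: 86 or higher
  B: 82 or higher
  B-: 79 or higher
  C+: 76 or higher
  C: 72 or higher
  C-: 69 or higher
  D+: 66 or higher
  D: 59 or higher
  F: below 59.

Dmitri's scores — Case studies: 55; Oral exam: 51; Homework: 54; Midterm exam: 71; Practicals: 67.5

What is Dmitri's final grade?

Case studies score 55 ≥ 40: minimum met.
Weighted total:
  Case studies 55 × 0.45 = 24.75
  Oral exam 51 × 0.14 = 7.14
  Homework 54 × 0.11 = 5.94
  Midterm exam 71 × 0.06 = 4.26
  Practicals 67.5 × 0.24 = 16.2
Sum = 58.29
58.29 < 59 → F

F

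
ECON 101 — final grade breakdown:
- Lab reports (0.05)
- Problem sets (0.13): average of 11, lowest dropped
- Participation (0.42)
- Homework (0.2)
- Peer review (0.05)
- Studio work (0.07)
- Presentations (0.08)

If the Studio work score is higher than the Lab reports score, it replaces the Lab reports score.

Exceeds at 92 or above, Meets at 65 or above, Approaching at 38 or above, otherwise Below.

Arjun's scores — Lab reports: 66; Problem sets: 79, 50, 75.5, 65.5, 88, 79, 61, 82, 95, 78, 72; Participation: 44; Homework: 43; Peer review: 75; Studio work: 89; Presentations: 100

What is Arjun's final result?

Approaching

Problem sets: drop 50 → average of remaining 10 = 775/10 = 77.5
Studio work (89) > Lab reports (66), so Lab reports counts as 89.
Weighted total:
  Lab reports 89 × 0.05 = 4.45
  Problem sets 77.5 × 0.13 = 10.075
  Participation 44 × 0.42 = 18.48
  Homework 43 × 0.2 = 8.6
  Peer review 75 × 0.05 = 3.75
  Studio work 89 × 0.07 = 6.23
  Presentations 100 × 0.08 = 8
Sum = 59.585
59.585 is ≥ 38 and < 65 → Approaching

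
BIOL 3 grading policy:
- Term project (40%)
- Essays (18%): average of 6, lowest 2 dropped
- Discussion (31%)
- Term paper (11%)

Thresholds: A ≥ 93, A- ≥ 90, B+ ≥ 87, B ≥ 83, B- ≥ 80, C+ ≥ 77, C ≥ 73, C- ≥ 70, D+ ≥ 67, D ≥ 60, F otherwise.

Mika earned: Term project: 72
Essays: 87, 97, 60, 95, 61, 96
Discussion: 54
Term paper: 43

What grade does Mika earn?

Essays: drop 60, 61 → average of remaining 4 = 375/4 = 93.75
Weighted total:
  Term project 72 × 0.4 = 28.8
  Essays 93.75 × 0.18 = 16.875
  Discussion 54 × 0.31 = 16.74
  Term paper 43 × 0.11 = 4.73
Sum = 67.145
67.145 is ≥ 67 and < 70 → D+

D+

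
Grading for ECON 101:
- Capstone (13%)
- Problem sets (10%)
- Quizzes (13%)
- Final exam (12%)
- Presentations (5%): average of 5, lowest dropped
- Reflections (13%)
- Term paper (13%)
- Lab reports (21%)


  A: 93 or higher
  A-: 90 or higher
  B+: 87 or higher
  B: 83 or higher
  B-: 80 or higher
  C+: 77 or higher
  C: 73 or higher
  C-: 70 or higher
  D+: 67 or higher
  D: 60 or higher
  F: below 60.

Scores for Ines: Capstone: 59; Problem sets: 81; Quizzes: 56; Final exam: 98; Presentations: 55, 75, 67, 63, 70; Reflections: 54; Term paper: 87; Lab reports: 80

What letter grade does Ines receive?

Presentations: drop 55 → average of remaining 4 = 275/4 = 68.75
Weighted total:
  Capstone 59 × 0.13 = 7.67
  Problem sets 81 × 0.1 = 8.1
  Quizzes 56 × 0.13 = 7.28
  Final exam 98 × 0.12 = 11.76
  Presentations 68.75 × 0.05 = 3.4375
  Reflections 54 × 0.13 = 7.02
  Term paper 87 × 0.13 = 11.31
  Lab reports 80 × 0.21 = 16.8
Sum = 73.3775
73.3775 is ≥ 73 and < 77 → C

C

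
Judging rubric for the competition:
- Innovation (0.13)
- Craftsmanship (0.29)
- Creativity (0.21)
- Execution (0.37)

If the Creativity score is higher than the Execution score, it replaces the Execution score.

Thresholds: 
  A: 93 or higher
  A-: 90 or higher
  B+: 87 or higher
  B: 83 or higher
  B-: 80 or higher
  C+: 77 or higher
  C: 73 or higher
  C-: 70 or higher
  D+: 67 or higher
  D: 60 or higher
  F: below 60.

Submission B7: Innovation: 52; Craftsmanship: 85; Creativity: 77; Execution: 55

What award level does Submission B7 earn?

Creativity (77) > Execution (55), so Execution counts as 77.
Weighted total:
  Innovation 52 × 0.13 = 6.76
  Craftsmanship 85 × 0.29 = 24.65
  Creativity 77 × 0.21 = 16.17
  Execution 77 × 0.37 = 28.49
Sum = 76.07
76.07 is ≥ 73 and < 77 → C

C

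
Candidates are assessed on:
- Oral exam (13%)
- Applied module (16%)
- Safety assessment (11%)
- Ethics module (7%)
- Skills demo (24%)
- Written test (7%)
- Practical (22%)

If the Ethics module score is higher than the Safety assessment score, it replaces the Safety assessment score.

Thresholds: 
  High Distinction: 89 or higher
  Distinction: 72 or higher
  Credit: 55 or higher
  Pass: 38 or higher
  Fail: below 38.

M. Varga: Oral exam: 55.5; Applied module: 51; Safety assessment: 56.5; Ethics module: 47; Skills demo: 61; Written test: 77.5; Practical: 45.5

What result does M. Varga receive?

Pass

Ethics module (47) ≤ Safety assessment (56.5), so Safety assessment stays at 56.5.
Weighted total:
  Oral exam 55.5 × 0.13 = 7.215
  Applied module 51 × 0.16 = 8.16
  Safety assessment 56.5 × 0.11 = 6.215
  Ethics module 47 × 0.07 = 3.29
  Skills demo 61 × 0.24 = 14.64
  Written test 77.5 × 0.07 = 5.425
  Practical 45.5 × 0.22 = 10.01
Sum = 54.955
54.955 is ≥ 38 and < 55 → Pass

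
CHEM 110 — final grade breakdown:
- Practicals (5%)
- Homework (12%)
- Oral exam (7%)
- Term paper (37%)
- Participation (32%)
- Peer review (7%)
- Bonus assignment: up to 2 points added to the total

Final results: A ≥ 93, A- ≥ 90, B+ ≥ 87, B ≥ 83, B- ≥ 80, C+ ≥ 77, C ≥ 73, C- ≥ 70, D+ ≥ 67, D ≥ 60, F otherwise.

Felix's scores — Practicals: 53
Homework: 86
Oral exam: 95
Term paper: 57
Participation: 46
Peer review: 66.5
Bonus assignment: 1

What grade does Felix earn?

D

Weighted total:
  Practicals 53 × 0.05 = 2.65
  Homework 86 × 0.12 = 10.32
  Oral exam 95 × 0.07 = 6.65
  Term paper 57 × 0.37 = 21.09
  Participation 46 × 0.32 = 14.72
  Peer review 66.5 × 0.07 = 4.655
Sum = 60.085
Bonus assignment: 60.085 + 1 = 61.085
61.085 is ≥ 60 and < 67 → D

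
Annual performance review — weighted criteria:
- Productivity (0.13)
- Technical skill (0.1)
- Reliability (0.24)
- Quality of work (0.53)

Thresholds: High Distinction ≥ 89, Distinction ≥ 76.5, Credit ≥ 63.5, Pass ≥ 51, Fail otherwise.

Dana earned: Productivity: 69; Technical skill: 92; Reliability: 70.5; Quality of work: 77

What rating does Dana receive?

Weighted total:
  Productivity 69 × 0.13 = 8.97
  Technical skill 92 × 0.1 = 9.2
  Reliability 70.5 × 0.24 = 16.92
  Quality of work 77 × 0.53 = 40.81
Sum = 75.9
75.9 is ≥ 63.5 and < 76.5 → Credit

Credit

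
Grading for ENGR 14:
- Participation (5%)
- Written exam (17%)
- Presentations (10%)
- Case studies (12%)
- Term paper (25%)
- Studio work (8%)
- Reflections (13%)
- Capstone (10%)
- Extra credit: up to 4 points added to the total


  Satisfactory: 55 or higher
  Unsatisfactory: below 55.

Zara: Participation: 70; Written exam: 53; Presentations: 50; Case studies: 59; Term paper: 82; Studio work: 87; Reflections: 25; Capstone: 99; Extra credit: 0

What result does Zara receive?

Satisfactory

Weighted total:
  Participation 70 × 0.05 = 3.5
  Written exam 53 × 0.17 = 9.01
  Presentations 50 × 0.1 = 5
  Case studies 59 × 0.12 = 7.08
  Term paper 82 × 0.25 = 20.5
  Studio work 87 × 0.08 = 6.96
  Reflections 25 × 0.13 = 3.25
  Capstone 99 × 0.1 = 9.9
Sum = 65.2
Extra credit: 65.2 + 0 = 65.2
65.2 ≥ 55 → Satisfactory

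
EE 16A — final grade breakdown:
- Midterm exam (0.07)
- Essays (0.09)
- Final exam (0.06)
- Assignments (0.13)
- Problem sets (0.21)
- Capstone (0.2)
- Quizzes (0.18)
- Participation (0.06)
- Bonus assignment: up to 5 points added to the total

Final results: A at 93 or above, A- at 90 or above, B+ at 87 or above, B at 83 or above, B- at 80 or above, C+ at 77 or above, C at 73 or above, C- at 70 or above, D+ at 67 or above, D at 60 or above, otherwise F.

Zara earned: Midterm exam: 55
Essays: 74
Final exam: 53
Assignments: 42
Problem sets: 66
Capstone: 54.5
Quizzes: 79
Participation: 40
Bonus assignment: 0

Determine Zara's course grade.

Weighted total:
  Midterm exam 55 × 0.07 = 3.85
  Essays 74 × 0.09 = 6.66
  Final exam 53 × 0.06 = 3.18
  Assignments 42 × 0.13 = 5.46
  Problem sets 66 × 0.21 = 13.86
  Capstone 54.5 × 0.2 = 10.9
  Quizzes 79 × 0.18 = 14.22
  Participation 40 × 0.06 = 2.4
Sum = 60.53
Bonus assignment: 60.53 + 0 = 60.53
60.53 is ≥ 60 and < 67 → D

D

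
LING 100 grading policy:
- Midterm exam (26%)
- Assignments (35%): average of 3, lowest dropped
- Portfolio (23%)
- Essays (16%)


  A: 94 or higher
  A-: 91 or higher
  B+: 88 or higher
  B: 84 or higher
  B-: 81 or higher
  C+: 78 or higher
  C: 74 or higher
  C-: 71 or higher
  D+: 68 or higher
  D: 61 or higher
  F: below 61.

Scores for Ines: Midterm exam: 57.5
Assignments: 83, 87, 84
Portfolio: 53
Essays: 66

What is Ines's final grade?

Assignments: drop 83 → average of remaining 2 = 171/2 = 85.5
Weighted total:
  Midterm exam 57.5 × 0.26 = 14.95
  Assignments 85.5 × 0.35 = 29.925
  Portfolio 53 × 0.23 = 12.19
  Essays 66 × 0.16 = 10.56
Sum = 67.625
67.625 is ≥ 61 and < 68 → D

D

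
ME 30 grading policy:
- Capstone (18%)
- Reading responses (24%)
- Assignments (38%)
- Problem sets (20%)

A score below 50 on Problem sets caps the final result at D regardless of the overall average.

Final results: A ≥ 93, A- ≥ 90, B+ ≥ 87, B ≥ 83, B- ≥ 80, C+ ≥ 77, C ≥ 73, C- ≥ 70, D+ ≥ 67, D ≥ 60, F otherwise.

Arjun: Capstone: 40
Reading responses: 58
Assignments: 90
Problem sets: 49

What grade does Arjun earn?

Problem sets score 49 < 50: minimum not met.
Weighted total:
  Capstone 40 × 0.18 = 7.2
  Reading responses 58 × 0.24 = 13.92
  Assignments 90 × 0.38 = 34.2
  Problem sets 49 × 0.2 = 9.8
Sum = 65.12
65.12 would be D; cap at D applies → D.

D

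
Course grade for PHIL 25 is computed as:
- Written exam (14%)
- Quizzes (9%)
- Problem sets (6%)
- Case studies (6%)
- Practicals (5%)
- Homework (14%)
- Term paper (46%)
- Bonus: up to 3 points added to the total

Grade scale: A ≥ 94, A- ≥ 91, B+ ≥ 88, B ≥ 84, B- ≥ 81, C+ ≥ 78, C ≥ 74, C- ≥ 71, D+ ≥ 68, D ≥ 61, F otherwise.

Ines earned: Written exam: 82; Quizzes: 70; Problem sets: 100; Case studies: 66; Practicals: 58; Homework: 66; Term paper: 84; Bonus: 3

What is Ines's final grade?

B-

Weighted total:
  Written exam 82 × 0.14 = 11.48
  Quizzes 70 × 0.09 = 6.3
  Problem sets 100 × 0.06 = 6
  Case studies 66 × 0.06 = 3.96
  Practicals 58 × 0.05 = 2.9
  Homework 66 × 0.14 = 9.24
  Term paper 84 × 0.46 = 38.64
Sum = 78.52
Bonus: 78.52 + 3 = 81.52
81.52 is ≥ 81 and < 84 → B-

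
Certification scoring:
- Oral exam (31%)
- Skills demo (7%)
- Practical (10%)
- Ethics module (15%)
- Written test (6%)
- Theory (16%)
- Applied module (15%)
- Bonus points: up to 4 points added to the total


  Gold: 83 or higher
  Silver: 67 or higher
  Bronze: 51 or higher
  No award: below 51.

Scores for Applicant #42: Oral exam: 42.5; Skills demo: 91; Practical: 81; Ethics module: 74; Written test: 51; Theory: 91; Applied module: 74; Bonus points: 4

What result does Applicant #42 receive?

Silver

Weighted total:
  Oral exam 42.5 × 0.31 = 13.175
  Skills demo 91 × 0.07 = 6.37
  Practical 81 × 0.1 = 8.1
  Ethics module 74 × 0.15 = 11.1
  Written test 51 × 0.06 = 3.06
  Theory 91 × 0.16 = 14.56
  Applied module 74 × 0.15 = 11.1
Sum = 67.465
Bonus points: 67.465 + 4 = 71.465
71.465 is ≥ 67 and < 83 → Silver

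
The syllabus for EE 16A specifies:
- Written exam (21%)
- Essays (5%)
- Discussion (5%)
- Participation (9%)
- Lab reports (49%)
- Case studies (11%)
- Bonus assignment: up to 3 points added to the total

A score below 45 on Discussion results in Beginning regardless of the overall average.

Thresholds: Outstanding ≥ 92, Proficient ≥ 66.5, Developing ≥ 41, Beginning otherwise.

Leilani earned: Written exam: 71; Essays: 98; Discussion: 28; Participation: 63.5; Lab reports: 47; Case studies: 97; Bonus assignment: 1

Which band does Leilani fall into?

Discussion score 28 < 45: minimum not met.
Weighted total:
  Written exam 71 × 0.21 = 14.91
  Essays 98 × 0.05 = 4.9
  Discussion 28 × 0.05 = 1.4
  Participation 63.5 × 0.09 = 5.715
  Lab reports 47 × 0.49 = 23.03
  Case studies 97 × 0.11 = 10.67
Sum = 60.625
Bonus assignment: 60.625 + 1 = 61.625
Because the Discussion minimum was not met, the result is Beginning.

Beginning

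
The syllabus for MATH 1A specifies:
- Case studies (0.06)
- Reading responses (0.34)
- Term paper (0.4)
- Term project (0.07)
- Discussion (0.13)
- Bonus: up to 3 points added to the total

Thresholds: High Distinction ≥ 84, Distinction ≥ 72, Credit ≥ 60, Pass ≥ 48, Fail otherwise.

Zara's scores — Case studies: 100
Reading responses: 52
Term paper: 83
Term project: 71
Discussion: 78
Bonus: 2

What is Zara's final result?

Distinction

Weighted total:
  Case studies 100 × 0.06 = 6
  Reading responses 52 × 0.34 = 17.68
  Term paper 83 × 0.4 = 33.2
  Term project 71 × 0.07 = 4.97
  Discussion 78 × 0.13 = 10.14
Sum = 71.99
Bonus: 71.99 + 2 = 73.99
73.99 is ≥ 72 and < 84 → Distinction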